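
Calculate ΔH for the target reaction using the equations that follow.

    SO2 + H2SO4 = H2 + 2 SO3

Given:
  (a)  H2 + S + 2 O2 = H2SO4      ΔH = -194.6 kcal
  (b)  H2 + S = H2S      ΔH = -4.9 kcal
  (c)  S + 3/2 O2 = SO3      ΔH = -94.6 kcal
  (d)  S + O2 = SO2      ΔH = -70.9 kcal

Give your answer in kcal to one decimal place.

(a) reversed (reverse to put H2SO4 on the reactant side): +194.6 kcal
(b): not needed (H2S appears nowhere else).
(c) × 2 (×2 to match 2 SO3 in the target): (2)·(-94.6) = -189.2 kcal
(d) reversed (SO2 must end up as a reactant): +70.9 kcal
ΔH = (+194.6) + (-189.2) + (+70.9) = 76.3 kcal

ΔH = 76.3 kcal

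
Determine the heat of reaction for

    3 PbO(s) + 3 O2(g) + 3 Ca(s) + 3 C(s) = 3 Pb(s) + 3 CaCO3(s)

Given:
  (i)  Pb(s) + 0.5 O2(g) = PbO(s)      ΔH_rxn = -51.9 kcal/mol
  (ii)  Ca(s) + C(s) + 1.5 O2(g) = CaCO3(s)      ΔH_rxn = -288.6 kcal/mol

ΔH_rxn = -710.1 kcal/mol

(i) reversed and × 3: (-3)·(-51.9) = +155.7 kcal/mol
(ii) × 3: (3)·(-288.6) = -865.8 kcal/mol
Summing the manipulated equations, ΔH_rxn = (+155.7) + (-865.8) = -710.1 kcal/mol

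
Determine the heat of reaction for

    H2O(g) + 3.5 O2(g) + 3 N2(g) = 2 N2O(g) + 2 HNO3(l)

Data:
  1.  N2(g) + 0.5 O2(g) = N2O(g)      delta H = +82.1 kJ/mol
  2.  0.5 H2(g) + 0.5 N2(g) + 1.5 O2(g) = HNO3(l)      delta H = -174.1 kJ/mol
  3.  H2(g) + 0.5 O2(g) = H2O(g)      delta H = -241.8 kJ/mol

eq. 1 × 2 (scale by 2 for the 2 N2O(g)): (2)·(+82.1) = +164.2 kJ/mol
eq. 2 × 2 (×2 to match 2 HNO3(l) in the target): (2)·(-174.1) = -348.2 kJ/mol
eq. 3 reversed (reverse to put H2O(g) on the reactant side): +241.8 kJ/mol
Summing the manipulated equations, delta H = (2)·(+82.1) + (2)·(-174.1) + (-1)·(-241.8) = 57.8 kJ/mol

delta H = 57.8 kJ/mol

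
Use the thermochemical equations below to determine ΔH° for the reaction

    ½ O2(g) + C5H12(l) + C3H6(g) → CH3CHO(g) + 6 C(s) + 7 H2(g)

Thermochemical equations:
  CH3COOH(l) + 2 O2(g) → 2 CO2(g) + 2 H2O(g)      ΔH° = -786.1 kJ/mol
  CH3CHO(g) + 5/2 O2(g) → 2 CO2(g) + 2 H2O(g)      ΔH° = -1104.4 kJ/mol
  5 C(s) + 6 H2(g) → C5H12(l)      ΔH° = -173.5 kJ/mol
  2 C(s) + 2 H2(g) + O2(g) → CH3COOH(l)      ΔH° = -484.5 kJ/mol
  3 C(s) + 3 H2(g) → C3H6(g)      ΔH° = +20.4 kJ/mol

ΔH° = -13.1 kJ/mol

equation 1 as written: -786.1 kJ/mol
equation 2 reversed (CH3CHO(g) must end up as a product): +1104.4 kJ/mol
equation 3 reversed (reverse to put C5H12(l) on the reactant side): +173.5 kJ/mol
equation 4 as written: -484.5 kJ/mol
equation 5 reversed (reverse to put C3H6(g) on the reactant side): -20.4 kJ/mol
ΔH° = (1)·(-786.1) + (-1)·(-1104.4) + (-1)·(-173.5) + (1)·(-484.5) + (-1)·(+20.4) = -13.1 kJ/mol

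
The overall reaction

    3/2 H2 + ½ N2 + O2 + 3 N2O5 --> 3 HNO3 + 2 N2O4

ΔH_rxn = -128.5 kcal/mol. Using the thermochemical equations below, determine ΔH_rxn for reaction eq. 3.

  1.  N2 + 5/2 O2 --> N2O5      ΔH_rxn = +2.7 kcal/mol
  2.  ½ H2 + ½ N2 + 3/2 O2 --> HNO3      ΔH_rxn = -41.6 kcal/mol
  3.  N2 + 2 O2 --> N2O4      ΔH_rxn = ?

eq. 1 reversed and × 3 (N2O5 must end up as a reactant; ×3 to match 3 N2O5 in the target): (-3)·(+2.7) = -8.1 kcal/mol
eq. 2 × 3 (×3 to match 3 HNO3 in the target): (3)·(-41.6) = -124.8 kcal/mol
eq. 3 × 2 (scale by 2 for the 2 N2O4): contributes 2·x
-128.5 = (-8.1) + (-124.8) + 2·x
x = (-128.5 − (-132.9)) / (2) = 2.2 kcal/mol

ΔH_rxn = 2.2 kcal/mol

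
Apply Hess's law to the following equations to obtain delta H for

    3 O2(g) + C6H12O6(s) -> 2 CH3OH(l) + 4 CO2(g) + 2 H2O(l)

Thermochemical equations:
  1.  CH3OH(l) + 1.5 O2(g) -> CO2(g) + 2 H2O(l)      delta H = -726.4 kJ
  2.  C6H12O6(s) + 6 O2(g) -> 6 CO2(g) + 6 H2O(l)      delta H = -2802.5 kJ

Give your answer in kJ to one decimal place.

eq. 1 reversed and × 2: (-2)·(-726.4) = +1452.8 kJ
eq. 2 as written: -2802.5 kJ
Summing the manipulated equations, delta H = (+1452.8) + (-2802.5) = -1349.7 kJ

delta H = -1349.7 kJ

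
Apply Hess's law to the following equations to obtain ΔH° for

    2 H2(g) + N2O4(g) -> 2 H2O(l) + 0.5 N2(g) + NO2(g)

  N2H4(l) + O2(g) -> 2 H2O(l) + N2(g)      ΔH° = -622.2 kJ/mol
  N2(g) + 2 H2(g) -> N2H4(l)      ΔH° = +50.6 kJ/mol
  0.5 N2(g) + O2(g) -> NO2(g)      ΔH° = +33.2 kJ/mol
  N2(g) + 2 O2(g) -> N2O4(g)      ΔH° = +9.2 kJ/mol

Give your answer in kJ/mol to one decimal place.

ΔH° = -547.6 kJ/mol

equation 1 as written: -622.2 kJ/mol
equation 2 as written: +50.6 kJ/mol
equation 3 as written: +33.2 kJ/mol
equation 4 reversed: -9.2 kJ/mol
ΔH° = (-622.2) + (+50.6) + (+33.2) + (-9.2) = -547.6 kJ/mol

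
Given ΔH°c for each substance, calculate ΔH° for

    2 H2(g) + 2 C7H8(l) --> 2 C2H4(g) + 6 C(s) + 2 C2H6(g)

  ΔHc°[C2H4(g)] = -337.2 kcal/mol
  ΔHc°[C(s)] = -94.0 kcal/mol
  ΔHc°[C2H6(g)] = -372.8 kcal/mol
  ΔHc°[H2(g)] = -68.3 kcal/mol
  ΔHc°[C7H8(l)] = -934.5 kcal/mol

With combustion enthalpies, reactants minus products:
= [2·(-68.3) + 2·(-934.5)] − [2·(-337.2) + 6·(-94.0) + 2·(-372.8)]
= -21.6 kcal/mol

ΔH° = -21.6 kcal/mol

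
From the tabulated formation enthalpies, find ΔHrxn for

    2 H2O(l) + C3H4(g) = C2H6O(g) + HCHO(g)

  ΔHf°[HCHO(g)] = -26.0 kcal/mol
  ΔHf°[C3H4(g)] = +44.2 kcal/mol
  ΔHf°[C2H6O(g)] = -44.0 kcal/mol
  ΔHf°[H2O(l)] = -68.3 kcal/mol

ΔHrxn = 22.4 kcal/mol

ΔH°rxn = Σ nΔHf°(products) − Σ nΔHf°(reactants).
Products: 1·(-44.0) + 1·(-26.0) = -70.0
Reactants: 2·(-68.3) + 1·(+44.2) = -92.4
ΔHrxn = (-70.0) − (-92.4) = 22.4 kcal/mol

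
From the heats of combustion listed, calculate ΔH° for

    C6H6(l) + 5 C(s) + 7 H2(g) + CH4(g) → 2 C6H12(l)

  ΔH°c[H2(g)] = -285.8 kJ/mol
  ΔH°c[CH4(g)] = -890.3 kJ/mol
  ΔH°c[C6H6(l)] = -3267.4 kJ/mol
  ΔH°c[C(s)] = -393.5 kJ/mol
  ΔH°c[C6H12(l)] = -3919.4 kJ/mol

ΔH° = -287.0 kJ/mol

Using ΔH = Σ nΔHc°(reactants) − Σ nΔHc°(products):
= [1·(-3267.4) + 5·(-393.5) + 7·(-285.8) + 1·(-890.3)] − [2·(-3919.4)]
= -287.0 kJ/mol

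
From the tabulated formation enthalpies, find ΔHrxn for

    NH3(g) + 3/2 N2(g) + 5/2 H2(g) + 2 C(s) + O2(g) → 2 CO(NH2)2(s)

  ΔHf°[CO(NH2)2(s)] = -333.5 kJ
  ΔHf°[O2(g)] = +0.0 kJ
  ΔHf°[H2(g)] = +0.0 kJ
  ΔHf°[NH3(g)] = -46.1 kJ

ΔH°rxn = Σ nΔHf°(products) − Σ nΔHf°(reactants).
Products: 2·(-333.5) = -667.0
Reactants: 1·(-46.1) + 3/2·(+0.0) + 5/2·(+0.0) + 2·(+0.0) + 1·(+0.0) = -46.1
ΔHrxn = (-667.0) − (-46.1) = -620.9 kJ

ΔHrxn = -620.9 kJ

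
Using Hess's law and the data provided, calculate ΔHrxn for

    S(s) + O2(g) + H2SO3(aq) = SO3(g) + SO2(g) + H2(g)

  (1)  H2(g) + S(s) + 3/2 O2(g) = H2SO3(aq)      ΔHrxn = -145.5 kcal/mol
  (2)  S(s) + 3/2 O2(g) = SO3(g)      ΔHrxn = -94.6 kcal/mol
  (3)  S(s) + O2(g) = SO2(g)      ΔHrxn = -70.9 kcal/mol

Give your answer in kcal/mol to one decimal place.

(1) reversed (H2SO3(aq) must end up as a reactant): +145.5 kcal/mol
(2) as written (SO3(g) already on the product side): -94.6 kcal/mol
(3) as written (SO2(g) already on the product side): -70.9 kcal/mol
Summing the manipulated equations, ΔHrxn = (-1)·(-145.5) + (1)·(-94.6) + (1)·(-70.9) = -20.0 kcal/mol

ΔHrxn = -20.0 kcal/mol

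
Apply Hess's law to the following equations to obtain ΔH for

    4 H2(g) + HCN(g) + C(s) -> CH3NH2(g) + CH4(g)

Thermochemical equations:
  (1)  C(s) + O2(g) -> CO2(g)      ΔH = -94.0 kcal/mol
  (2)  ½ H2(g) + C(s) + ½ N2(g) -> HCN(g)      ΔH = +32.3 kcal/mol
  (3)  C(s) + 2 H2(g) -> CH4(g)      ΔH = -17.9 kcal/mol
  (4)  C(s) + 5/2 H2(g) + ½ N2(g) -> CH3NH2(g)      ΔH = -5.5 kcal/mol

ΔH = -55.7 kcal/mol

(1): not needed (O2(g) appears nowhere else).
(2) reversed (reverse to put HCN(g) on the reactant side): -32.3 kcal/mol
(3) as written (CH4(g) already on the product side): -17.9 kcal/mol
(4) as written (CH3NH2(g) already on the product side): -5.5 kcal/mol
ΔH = (-1)·(+32.3) + (1)·(-17.9) + (1)·(-5.5) = -55.7 kcal/mol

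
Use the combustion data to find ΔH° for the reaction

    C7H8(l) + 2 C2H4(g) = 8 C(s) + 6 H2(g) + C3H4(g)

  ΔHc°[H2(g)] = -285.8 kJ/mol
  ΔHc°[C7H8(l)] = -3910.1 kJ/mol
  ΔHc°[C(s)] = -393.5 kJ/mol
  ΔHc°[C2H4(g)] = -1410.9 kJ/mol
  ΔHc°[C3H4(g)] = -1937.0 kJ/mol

With combustion enthalpies, reactants minus products:
= [1·(-3910.1) + 2·(-1410.9)] − [8·(-393.5) + 6·(-285.8) + 1·(-1937.0)]
= 67.9 kJ/mol

ΔH° = 67.9 kJ/mol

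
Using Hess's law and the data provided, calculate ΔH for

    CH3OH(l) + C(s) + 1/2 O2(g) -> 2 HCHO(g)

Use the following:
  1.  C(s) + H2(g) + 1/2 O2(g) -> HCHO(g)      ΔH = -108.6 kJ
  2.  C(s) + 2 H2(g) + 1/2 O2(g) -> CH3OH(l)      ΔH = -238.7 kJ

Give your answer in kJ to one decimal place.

ΔH = 21.5 kJ

eq. 1 × 2 (scale by 2 for the 2 HCHO(g)): (2)·(-108.6) = -217.2 kJ
eq. 2 reversed (reverse to put CH3OH(l) on the reactant side): +238.7 kJ
Summing the manipulated equations, ΔH = (2)·(-108.6) + (-1)·(-238.7) = 21.5 kJ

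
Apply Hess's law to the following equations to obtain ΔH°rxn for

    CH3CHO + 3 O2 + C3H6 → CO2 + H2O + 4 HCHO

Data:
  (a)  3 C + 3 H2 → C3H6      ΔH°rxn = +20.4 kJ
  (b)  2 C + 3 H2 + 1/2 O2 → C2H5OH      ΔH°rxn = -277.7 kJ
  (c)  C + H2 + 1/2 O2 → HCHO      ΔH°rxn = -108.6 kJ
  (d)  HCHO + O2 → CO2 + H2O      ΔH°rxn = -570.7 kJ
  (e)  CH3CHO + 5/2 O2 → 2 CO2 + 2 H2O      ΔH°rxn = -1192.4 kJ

(a) reversed (C3H6 must end up as a reactant): -20.4 kJ
(b): not needed (C2H5OH appears nowhere else).
(c) × 3: (3)·(-108.6) = -325.8 kJ
(d) reversed: +570.7 kJ
(e) as written (CH3CHO already on the reactant side): -1192.4 kJ
Since enthalpy is a state function, ΔH°rxn = (-1)·(+20.4) + (3)·(-108.6) + (-1)·(-570.7) + (1)·(-1192.4) = -967.9 kJ

ΔH°rxn = -967.9 kJ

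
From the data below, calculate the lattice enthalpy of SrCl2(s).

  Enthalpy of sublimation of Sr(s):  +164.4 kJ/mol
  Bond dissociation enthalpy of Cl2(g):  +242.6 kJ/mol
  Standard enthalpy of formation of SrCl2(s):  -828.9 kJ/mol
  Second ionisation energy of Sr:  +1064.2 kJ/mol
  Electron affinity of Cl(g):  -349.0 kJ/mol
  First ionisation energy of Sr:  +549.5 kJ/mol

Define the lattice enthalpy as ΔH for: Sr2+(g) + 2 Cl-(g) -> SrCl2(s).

U = -2151.6 kJ/mol

ΔHf° = 1·ΔHsub + 1·(ΣIE) + 1·D(Cl2) + 2·EA + U
-828.9 = 1·(+164.4) + 1·(+1613.7) + 1·(+242.6) + 2·(-349.0) + U
U = -828.9 − (+1322.7) = -2151.6 kJ/mol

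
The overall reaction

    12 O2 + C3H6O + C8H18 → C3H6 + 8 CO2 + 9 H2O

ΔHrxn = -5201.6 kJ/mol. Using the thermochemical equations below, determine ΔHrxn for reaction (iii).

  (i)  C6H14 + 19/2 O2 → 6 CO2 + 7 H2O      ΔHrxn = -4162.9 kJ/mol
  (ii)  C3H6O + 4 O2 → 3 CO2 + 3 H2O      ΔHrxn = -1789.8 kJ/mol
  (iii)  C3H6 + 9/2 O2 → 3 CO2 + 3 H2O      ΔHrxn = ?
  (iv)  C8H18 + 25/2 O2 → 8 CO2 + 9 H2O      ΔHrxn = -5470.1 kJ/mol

(i): not needed (C6H14 appears nowhere else).
(ii) as written (C3H6O already on the reactant side): -1789.8 kJ/mol
(iii) reversed (reverse to put C3H6 on the product side): contributes −x
(iv) as written (C8H18 already on the reactant side): -5470.1 kJ/mol
-5201.6 = (-1789.8) + (-5470.1) − x
x = (-5201.6 − (-7259.9)) / (-1) = -2058.3 kJ/mol

ΔHrxn = -2058.3 kJ/mol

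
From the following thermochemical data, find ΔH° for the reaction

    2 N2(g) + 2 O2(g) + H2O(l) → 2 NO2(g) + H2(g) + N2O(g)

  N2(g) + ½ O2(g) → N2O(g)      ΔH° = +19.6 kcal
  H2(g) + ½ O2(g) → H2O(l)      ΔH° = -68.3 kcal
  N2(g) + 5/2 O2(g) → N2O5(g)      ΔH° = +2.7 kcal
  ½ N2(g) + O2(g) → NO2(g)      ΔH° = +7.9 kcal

equation 1 as written: +19.6 kcal
equation 2 reversed: +68.3 kcal
equation 3: not needed.
equation 4 × 2: (2)·(+7.9) = +15.8 kcal
Summing the manipulated equations, ΔH° = (+19.6) + (+68.3) + (+15.8) = 103.7 kcal

ΔH° = 103.7 kcal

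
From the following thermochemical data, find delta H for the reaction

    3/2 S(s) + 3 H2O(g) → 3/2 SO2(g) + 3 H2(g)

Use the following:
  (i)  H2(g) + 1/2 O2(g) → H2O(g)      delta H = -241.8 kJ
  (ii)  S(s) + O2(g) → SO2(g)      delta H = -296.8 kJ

delta H = 280.2 kJ

(i) reversed and × 3 (H2O(g) must end up as a reactant; ×3 to match 3 H2O(g) in the target): (-3)·(-241.8) = +725.4 kJ
(ii) × 3/2 (scale by 3/2 for the 3/2 SO2(g)): (3/2)·(-296.8) = -445.2 kJ
Summing the manipulated equations, delta H = (-3)·(-241.8) + (3/2)·(-296.8) = 280.2 kJ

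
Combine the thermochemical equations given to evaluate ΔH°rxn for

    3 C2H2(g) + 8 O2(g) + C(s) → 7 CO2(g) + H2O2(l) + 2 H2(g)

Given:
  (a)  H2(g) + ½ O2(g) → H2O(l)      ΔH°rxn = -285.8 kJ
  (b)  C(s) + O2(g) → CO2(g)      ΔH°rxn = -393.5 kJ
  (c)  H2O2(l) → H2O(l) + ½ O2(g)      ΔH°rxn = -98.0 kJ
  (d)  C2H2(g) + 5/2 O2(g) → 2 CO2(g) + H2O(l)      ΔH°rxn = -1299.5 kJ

ΔH°rxn = -3622.4 kJ

(a) reversed and × 2: (-2)·(-285.8) = +571.6 kJ
(b) as written: -393.5 kJ
(c) reversed: +98.0 kJ
(d) × 3: (3)·(-1299.5) = -3898.5 kJ
By Hess's law, ΔH°rxn = (+571.6) + (-393.5) + (+98.0) + (-3898.5) = -3622.4 kJ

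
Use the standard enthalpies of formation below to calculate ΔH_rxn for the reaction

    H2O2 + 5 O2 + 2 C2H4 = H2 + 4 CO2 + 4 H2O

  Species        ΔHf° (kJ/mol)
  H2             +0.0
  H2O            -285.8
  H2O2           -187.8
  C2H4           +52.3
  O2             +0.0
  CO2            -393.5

ΔH_rxn = -2634.0 kJ/mol

Products: 1·(+0.0) + 4·(-393.5) + 4·(-285.8) = -2717.2
Reactants: 1·(-187.8) + 5·(+0.0) + 2·(+52.3) = -83.2
ΔH_rxn = (-2717.2) − (-83.2) = -2634.0 kJ/mol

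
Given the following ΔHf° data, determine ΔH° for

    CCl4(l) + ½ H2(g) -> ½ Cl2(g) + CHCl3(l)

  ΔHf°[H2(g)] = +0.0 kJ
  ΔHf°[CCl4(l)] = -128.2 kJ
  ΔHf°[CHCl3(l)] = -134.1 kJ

ΔH° = -5.9 kJ

Products: 1/2·(+0.0) + 1·(-134.1) = -134.1
Reactants: 1·(-128.2) + 1/2·(+0.0) = -128.2
ΔH° = (-134.1) − (-128.2) = -5.9 kJ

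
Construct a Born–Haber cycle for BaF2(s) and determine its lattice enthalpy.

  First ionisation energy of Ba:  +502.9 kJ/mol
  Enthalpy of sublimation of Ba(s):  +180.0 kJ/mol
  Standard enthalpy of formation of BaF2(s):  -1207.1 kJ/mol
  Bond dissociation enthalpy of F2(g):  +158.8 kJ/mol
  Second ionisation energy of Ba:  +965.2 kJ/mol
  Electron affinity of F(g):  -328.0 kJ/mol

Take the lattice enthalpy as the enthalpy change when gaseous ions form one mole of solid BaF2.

ΔHf° = 1·ΔHsub + 1·(ΣIE) + 1·D(F2) + 2·EA + U
-1207.1 = 1·(+180.0) + 1·(+1468.1) + 1·(+158.8) + 2·(-328.0) + U
U = -1207.1 − (+1150.9) = -2358.0 kJ/mol

U = -2358.0 kJ/mol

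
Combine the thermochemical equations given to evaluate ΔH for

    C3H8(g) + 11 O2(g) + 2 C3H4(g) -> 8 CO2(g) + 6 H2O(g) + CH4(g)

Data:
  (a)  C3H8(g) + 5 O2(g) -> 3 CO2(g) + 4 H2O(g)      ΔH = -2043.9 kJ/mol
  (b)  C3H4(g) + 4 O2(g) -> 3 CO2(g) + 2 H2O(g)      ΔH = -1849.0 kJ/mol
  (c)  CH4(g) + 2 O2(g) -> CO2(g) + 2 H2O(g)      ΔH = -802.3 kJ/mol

ΔH = -4939.6 kJ/mol

(a) as written (C3H8(g) already on the reactant side): -2043.9 kJ/mol
(b) × 2 (scale by 2 for the 2 C3H4(g)): (2)·(-1849.0) = -3698.0 kJ/mol
(c) reversed (reverse to put CH4(g) on the product side): +802.3 kJ/mol
By Hess's law, ΔH = (1)·(-2043.9) + (2)·(-1849.0) + (-1)·(-802.3) = -4939.6 kJ/mol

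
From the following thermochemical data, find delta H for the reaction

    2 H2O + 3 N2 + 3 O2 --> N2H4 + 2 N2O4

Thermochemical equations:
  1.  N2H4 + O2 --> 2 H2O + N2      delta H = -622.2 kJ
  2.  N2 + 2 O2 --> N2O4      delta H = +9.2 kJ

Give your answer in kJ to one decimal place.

delta H = 640.6 kJ

eq. 1 reversed (N2H4 must end up as a product): +622.2 kJ
eq. 2 × 2 (×2 to match 2 N2O4 in the target): (2)·(+9.2) = +18.4 kJ
Since enthalpy is a state function, delta H = (-1)·(-622.2) + (2)·(+9.2) = 640.6 kJ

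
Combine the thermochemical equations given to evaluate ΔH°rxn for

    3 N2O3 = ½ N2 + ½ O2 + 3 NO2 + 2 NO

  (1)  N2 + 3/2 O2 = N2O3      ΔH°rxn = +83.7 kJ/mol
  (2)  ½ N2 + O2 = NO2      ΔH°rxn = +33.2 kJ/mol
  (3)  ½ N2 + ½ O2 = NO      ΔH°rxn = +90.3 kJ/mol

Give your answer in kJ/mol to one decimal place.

ΔH°rxn = 29.1 kJ/mol

(1) reversed and × 3 (N2O3 must end up as a reactant; ×3 to match 3 N2O3 in the target): (-3)·(+83.7) = -251.1 kJ/mol
(2) × 3 (×3 to match 3 NO2 in the target): (3)·(+33.2) = +99.6 kJ/mol
(3) × 2 (×2 to match 2 NO in the target): (2)·(+90.3) = +180.6 kJ/mol
Since enthalpy is a state function, ΔH°rxn = (-251.1) + (+99.6) + (+180.6) = 29.1 kJ/mol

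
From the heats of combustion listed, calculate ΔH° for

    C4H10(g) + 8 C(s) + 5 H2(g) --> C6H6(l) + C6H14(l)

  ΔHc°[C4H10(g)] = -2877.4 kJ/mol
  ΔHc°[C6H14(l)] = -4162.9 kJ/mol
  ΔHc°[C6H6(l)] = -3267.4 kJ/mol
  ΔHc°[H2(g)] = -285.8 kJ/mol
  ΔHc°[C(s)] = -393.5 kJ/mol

ΔH° = -24.1 kJ/mol

Using ΔH = Σ nΔHc°(reactants) − Σ nΔHc°(products):
= [1·(-2877.4) + 8·(-393.5) + 5·(-285.8)] − [1·(-3267.4) + 1·(-4162.9)]
= -24.1 kJ/mol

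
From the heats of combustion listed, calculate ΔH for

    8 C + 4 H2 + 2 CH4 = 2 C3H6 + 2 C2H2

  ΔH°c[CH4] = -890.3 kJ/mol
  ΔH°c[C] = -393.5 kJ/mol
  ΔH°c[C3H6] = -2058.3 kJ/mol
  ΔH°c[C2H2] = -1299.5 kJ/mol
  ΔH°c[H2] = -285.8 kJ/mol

With combustion enthalpies, reactants minus products:
= [8·(-393.5) + 4·(-285.8) + 2·(-890.3)] − [2·(-2058.3) + 2·(-1299.5)]
= 643.8 kJ/mol

ΔH = 643.8 kJ/mol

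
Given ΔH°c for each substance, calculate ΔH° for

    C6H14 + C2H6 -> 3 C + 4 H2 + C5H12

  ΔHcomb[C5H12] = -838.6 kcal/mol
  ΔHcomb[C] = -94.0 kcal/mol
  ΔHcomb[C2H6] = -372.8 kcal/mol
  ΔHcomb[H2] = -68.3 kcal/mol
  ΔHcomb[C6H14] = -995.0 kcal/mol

ΔH° = 26.0 kcal/mol

Using ΔH = Σ nΔHc°(reactants) − Σ nΔHc°(products):
= [1·(-995.0) + 1·(-372.8)] − [3·(-94.0) + 4·(-68.3) + 1·(-838.6)]
= 26.0 kcal/mol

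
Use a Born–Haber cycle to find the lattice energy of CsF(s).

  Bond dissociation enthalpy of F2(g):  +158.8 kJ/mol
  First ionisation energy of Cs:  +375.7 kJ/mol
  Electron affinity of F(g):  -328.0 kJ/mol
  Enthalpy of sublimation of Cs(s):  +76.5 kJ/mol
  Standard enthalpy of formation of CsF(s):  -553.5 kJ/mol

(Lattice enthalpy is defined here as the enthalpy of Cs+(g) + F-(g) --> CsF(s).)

ΔHf° = 1·ΔHsub + 1·(ΣIE) + 1/2·D(F2) + 1·EA + U
-553.5 = 1·(+76.5) + 1·(+375.7) + 1/2·(+158.8) + 1·(-328.0) + U
U = -553.5 − (+203.6) = -757.1 kJ/mol

U = -757.1 kJ/mol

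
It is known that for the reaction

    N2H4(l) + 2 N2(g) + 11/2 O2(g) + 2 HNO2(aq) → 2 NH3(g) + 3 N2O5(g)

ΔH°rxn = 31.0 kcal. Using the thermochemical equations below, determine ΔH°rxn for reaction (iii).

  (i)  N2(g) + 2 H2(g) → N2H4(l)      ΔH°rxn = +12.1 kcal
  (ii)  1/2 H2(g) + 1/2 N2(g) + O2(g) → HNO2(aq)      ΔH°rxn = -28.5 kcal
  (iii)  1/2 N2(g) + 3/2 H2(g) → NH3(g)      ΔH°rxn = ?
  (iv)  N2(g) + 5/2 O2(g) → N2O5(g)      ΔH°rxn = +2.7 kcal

(i) reversed: -12.1 kcal
(ii) reversed and × 2: (-2)·(-28.5) = +57.0 kcal
(iii) × 2: contributes 2·x
(iv) × 3: (3)·(+2.7) = +8.1 kcal
+31.0 = (-12.1) + (+57.0) + (+8.1) + 2·x
x = (+31.0 − (+53.0)) / (2) = -11.0 kcal

ΔH°rxn = -11.0 kcal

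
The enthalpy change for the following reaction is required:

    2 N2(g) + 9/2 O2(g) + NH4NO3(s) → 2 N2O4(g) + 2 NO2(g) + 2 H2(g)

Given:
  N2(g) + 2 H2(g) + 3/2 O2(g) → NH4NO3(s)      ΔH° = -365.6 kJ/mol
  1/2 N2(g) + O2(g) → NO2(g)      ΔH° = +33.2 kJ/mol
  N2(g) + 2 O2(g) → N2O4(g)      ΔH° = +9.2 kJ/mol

equation 1 reversed (NH4NO3(s) must end up as a reactant): +365.6 kJ/mol
equation 2 × 2 (scale by 2 for the 2 NO2(g)): (2)·(+33.2) = +66.4 kJ/mol
equation 3 × 2 (×2 to match 2 N2O4(g) in the target): (2)·(+9.2) = +18.4 kJ/mol
Combining the equations, ΔH° = (+365.6) + (+66.4) + (+18.4) = 450.4 kJ/mol

ΔH° = 450.4 kJ/mol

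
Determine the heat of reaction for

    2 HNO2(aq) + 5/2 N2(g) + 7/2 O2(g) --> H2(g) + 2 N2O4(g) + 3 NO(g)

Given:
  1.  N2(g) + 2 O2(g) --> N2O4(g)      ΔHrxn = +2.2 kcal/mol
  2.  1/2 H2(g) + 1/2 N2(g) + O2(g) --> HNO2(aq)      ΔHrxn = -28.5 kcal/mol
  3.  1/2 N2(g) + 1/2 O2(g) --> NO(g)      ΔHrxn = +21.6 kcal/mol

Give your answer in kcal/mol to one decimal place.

ΔHrxn = 126.2 kcal/mol

eq. 1 × 2 (scale by 2 for the 2 N2O4(g)): (2)·(+2.2) = +4.4 kcal/mol
eq. 2 reversed and × 2 (reverse to put HNO2(aq) on the reactant side; ×2 to match 2 HNO2(aq) in the target): (-2)·(-28.5) = +57.0 kcal/mol
eq. 3 × 3 (×3 to match 3 NO(g) in the target): (3)·(+21.6) = +64.8 kcal/mol
ΔHrxn = (2)·(+2.2) + (-2)·(-28.5) + (3)·(+21.6) = 126.2 kcal/mol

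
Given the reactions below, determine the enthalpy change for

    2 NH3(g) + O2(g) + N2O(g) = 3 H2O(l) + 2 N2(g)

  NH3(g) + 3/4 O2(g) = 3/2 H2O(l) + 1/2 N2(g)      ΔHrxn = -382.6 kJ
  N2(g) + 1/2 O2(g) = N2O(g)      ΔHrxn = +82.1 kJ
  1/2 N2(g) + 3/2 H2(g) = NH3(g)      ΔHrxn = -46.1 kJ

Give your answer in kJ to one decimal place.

equation 1 × 2 (scale by 2 for the 3 H2O(l)): (2)·(-382.6) = -765.2 kJ
equation 2 reversed (N2O(g) must end up as a reactant): -82.1 kJ
equation 3: not needed (H2(g) appears nowhere else).
By Hess's law, ΔHrxn = (-765.2) + (-82.1) = -847.3 kJ

ΔHrxn = -847.3 kJ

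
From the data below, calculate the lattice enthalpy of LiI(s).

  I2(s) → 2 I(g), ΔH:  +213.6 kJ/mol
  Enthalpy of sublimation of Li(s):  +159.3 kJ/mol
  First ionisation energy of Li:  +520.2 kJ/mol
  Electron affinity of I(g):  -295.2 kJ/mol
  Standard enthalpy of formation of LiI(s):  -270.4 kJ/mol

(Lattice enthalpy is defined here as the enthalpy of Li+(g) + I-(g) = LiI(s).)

ΔHf° = 1·ΔHsub + 1·(ΣIE) + 1/2·D(I2) + 1·EA + U
-270.4 = 1·(+159.3) + 1·(+520.2) + 1/2·(+213.6) + 1·(-295.2) + U
U = -270.4 − (+491.1) = -761.5 kJ/mol

U = -761.5 kJ/mol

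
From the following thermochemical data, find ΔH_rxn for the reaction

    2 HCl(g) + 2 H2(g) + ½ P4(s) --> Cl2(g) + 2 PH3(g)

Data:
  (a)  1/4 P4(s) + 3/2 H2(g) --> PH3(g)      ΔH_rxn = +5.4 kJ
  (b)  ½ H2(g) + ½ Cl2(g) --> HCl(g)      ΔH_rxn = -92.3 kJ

ΔH_rxn = 195.4 kJ

(a) × 2 (×2 to match 2 PH3(g) in the target): (2)·(+5.4) = +10.8 kJ
(b) reversed and × 2 (reverse to put HCl(g) on the reactant side; ×2 to match 2 HCl(g) in the target): (-2)·(-92.3) = +184.6 kJ
ΔH_rxn = (2)·(+5.4) + (-2)·(-92.3) = 195.4 kJ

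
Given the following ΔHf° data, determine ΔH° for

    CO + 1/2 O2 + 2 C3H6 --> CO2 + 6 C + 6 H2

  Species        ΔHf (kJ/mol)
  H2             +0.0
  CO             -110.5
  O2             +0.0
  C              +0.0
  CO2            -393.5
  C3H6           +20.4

ΔH° = -323.8 kJ/mol

Products: 1·(-393.5) + 6·(+0.0) + 6·(+0.0) = -393.5
Reactants: 1·(-110.5) + 1/2·(+0.0) + 2·(+20.4) = -69.7
ΔH° = (-393.5) − (-69.7) = -323.8 kJ/mol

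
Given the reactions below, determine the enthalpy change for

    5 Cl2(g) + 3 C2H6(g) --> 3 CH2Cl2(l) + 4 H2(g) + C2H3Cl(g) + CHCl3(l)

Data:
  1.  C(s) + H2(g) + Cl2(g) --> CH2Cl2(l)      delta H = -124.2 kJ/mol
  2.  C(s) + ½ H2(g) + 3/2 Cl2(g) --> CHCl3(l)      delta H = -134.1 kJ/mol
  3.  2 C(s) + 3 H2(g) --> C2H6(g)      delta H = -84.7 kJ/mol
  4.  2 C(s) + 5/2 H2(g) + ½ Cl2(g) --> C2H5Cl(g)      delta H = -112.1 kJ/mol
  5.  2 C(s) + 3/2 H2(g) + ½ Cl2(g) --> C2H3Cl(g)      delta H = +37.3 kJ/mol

eq. 1 × 3: (3)·(-124.2) = -372.6 kJ/mol
eq. 2 as written: -134.1 kJ/mol
eq. 3 reversed and × 3: (-3)·(-84.7) = +254.1 kJ/mol
eq. 4: not needed.
eq. 5 as written: +37.3 kJ/mol
Since enthalpy is a state function, delta H = (3)·(-124.2) + (1)·(-134.1) + (-3)·(-84.7) + (1)·(+37.3) = -215.3 kJ/mol

delta H = -215.3 kJ/mol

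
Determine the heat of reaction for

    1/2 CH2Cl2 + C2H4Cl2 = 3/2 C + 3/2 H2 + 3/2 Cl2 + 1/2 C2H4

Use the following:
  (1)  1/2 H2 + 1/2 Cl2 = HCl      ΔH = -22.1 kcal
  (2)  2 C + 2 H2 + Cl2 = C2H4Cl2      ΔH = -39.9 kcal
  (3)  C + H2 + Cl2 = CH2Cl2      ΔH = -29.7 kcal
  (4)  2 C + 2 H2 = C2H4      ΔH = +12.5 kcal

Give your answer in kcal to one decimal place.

ΔH = 61.0 kcal

(1): not needed.
(2) reversed: +39.9 kcal
(3) reversed and × 1/2: (-1/2)·(-29.7) = +14.85 kcal
(4) × 1/2: (1/2)·(+12.5) = +6.25 kcal
Combining the equations, ΔH = (-1)·(-39.9) + (-1/2)·(-29.7) + (1/2)·(+12.5) = 61.0 kcal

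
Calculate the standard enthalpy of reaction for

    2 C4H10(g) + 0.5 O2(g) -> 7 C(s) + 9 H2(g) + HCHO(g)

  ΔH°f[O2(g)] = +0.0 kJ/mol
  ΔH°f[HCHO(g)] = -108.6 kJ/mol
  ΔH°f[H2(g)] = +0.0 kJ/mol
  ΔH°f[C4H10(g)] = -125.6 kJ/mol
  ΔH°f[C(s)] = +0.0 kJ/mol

ΔH_rxn = 142.6 kJ/mol

Products: 7·(+0.0) + 9·(+0.0) + 1·(-108.6) = -108.6
Reactants: 2·(-125.6) + 1/2·(+0.0) = -251.2
ΔH_rxn = (-108.6) − (-251.2) = 142.6 kJ/mol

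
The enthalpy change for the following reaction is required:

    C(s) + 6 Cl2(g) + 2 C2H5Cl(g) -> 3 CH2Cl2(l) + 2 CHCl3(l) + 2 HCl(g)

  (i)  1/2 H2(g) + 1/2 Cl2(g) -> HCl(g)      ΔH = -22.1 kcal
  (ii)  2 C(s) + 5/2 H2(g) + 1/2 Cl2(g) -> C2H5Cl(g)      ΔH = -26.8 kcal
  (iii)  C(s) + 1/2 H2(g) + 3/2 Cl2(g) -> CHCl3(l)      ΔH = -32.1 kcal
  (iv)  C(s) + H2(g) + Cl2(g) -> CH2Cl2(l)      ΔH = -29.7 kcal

ΔH = -143.9 kcal

(i) × 2: (2)·(-22.1) = -44.2 kcal
(ii) reversed and × 2: (-2)·(-26.8) = +53.6 kcal
(iii) × 2: (2)·(-32.1) = -64.2 kcal
(iv) × 3: (3)·(-29.7) = -89.1 kcal
ΔH = (-44.2) + (+53.6) + (-64.2) + (-89.1) = -143.9 kcal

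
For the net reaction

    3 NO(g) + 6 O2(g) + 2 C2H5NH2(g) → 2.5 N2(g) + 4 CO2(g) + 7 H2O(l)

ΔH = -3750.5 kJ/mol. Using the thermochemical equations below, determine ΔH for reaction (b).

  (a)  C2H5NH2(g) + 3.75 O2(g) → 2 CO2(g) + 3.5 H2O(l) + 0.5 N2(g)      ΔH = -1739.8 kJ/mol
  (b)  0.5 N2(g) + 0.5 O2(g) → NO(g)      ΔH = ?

ΔH = 90.3 kJ/mol

(a) × 2: (2)·(-1739.8) = -3479.6 kJ/mol
(b) reversed and × 3: contributes −3·x
-3750.5 = (-3479.6) − 3·x
x = (-3750.5 − (-3479.6)) / (-3) = 90.3 kJ/mol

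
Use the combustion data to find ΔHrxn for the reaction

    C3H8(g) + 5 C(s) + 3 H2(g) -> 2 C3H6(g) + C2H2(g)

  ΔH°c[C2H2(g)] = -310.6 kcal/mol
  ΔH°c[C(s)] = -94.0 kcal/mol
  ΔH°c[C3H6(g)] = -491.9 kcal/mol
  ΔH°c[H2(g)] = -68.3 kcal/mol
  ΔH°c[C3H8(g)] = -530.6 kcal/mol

Using ΔH = Σ nΔHc°(reactants) − Σ nΔHc°(products):
= [1·(-530.6) + 5·(-94.0) + 3·(-68.3)] − [2·(-491.9) + 1·(-310.6)]
= 88.9 kcal/mol

ΔHrxn = 88.9 kcal/mol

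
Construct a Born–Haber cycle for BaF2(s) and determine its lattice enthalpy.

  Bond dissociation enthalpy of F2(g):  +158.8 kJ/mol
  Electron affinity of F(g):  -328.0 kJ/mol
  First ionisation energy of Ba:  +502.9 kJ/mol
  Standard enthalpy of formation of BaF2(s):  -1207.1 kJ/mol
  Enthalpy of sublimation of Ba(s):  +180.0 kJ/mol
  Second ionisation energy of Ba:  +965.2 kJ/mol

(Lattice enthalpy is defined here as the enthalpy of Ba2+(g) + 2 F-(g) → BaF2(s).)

U = -2358.0 kJ/mol

ΔHf° = 1·ΔHsub + 1·(ΣIE) + 1·D(F2) + 2·EA + U
-1207.1 = 1·(+180.0) + 1·(+1468.1) + 1·(+158.8) + 2·(-328.0) + U
U = -1207.1 − (+1150.9) = -2358.0 kJ/mol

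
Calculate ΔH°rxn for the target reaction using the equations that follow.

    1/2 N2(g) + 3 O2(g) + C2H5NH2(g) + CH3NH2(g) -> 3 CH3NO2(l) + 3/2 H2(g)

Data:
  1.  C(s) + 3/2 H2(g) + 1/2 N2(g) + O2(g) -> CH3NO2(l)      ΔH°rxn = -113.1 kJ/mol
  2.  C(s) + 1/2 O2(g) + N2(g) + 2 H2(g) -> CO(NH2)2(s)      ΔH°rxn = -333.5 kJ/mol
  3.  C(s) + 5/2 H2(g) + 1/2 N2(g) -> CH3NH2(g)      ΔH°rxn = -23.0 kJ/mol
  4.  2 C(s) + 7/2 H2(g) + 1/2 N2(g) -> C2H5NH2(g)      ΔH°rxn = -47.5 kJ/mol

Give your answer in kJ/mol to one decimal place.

eq. 1 × 3: (3)·(-113.1) = -339.3 kJ/mol
eq. 2: not needed.
eq. 3 reversed: +23.0 kJ/mol
eq. 4 reversed: +47.5 kJ/mol
Combining the equations, ΔH°rxn = (-339.3) + (+23.0) + (+47.5) = -268.8 kJ/mol

ΔH°rxn = -268.8 kJ/mol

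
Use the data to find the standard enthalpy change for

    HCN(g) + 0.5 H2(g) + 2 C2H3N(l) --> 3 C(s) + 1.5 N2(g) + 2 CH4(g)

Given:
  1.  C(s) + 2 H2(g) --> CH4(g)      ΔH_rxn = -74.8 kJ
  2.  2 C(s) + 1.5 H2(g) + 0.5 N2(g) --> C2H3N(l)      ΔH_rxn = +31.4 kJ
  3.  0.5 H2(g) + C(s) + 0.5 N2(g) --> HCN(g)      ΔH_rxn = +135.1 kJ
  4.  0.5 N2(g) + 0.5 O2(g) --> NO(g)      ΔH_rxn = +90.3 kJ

ΔH_rxn = -347.5 kJ

eq. 1 × 2 (×2 to match 2 CH4(g) in the target): (2)·(-74.8) = -149.6 kJ
eq. 2 reversed and × 2 (reverse to put C2H3N(l) on the reactant side; scale by 2 for the 2 C2H3N(l)): (-2)·(+31.4) = -62.8 kJ
eq. 3 reversed (reverse to put HCN(g) on the reactant side): -135.1 kJ
eq. 4: not needed (O2(g) appears nowhere else).
ΔH_rxn = (-149.6) + (-62.8) + (-135.1) = -347.5 kJ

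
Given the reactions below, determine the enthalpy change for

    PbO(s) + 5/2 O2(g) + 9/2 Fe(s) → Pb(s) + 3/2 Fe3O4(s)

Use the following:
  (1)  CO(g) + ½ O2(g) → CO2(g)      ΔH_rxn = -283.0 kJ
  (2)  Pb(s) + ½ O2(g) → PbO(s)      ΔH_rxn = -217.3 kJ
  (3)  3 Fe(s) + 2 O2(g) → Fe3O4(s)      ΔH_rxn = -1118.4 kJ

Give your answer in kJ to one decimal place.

(1): not needed.
(2) reversed: +217.3 kJ
(3) × 3/2: (3/2)·(-1118.4) = -1677.6 kJ
ΔH_rxn = (-1)·(-217.3) + (3/2)·(-1118.4) = -1460.3 kJ

ΔH_rxn = -1460.3 kJ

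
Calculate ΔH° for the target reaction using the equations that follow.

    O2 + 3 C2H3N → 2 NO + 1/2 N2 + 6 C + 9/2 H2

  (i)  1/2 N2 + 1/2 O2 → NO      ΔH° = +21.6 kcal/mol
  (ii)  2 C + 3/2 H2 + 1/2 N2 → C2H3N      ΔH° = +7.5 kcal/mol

ΔH° = 20.7 kcal/mol

(i) × 2 (×2 to match 2 NO in the target): (2)·(+21.6) = +43.2 kcal/mol
(ii) reversed and × 3 (reverse to put C2H3N on the reactant side; ×3 to match 3 C2H3N in the target): (-3)·(+7.5) = -22.5 kcal/mol
ΔH° = (2)·(+21.6) + (-3)·(+7.5) = 20.7 kcal/mol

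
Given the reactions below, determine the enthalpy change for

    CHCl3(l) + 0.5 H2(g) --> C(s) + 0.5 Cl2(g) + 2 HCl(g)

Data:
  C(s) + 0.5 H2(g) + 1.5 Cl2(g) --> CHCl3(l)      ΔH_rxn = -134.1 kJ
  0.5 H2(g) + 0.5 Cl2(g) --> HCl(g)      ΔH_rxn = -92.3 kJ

ΔH_rxn = -50.5 kJ

equation 1 reversed (CHCl3(l) must end up as a reactant): +134.1 kJ
equation 2 × 2 (×2 to match 2 HCl(g) in the target): (2)·(-92.3) = -184.6 kJ
ΔH_rxn = (+134.1) + (-184.6) = -50.5 kJ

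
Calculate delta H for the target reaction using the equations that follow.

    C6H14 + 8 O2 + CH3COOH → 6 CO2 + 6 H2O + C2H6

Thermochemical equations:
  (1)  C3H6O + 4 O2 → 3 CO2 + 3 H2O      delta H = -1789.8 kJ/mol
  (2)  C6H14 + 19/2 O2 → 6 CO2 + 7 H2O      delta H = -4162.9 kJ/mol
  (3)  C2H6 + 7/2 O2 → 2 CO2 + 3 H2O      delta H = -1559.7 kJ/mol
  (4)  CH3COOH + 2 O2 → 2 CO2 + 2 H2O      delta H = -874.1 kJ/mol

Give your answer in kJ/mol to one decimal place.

(1): not needed (C3H6O appears nowhere else).
(2) as written (C6H14 already on the reactant side): -4162.9 kJ/mol
(3) reversed (reverse to put C2H6 on the product side): +1559.7 kJ/mol
(4) as written (CH3COOH already on the reactant side): -874.1 kJ/mol
Summing the manipulated equations, delta H = (1)·(-4162.9) + (-1)·(-1559.7) + (1)·(-874.1) = -3477.3 kJ/mol

delta H = -3477.3 kJ/mol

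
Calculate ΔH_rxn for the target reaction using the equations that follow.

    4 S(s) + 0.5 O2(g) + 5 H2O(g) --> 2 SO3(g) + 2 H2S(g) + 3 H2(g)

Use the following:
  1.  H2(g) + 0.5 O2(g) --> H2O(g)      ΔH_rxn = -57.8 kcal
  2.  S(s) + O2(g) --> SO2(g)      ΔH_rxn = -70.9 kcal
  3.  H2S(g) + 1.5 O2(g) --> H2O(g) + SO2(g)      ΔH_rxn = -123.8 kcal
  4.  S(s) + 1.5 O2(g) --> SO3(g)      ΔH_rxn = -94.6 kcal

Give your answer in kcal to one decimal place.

eq. 1 reversed and × 3 (H2(g) must end up as a product; scale by 3 for the 3 H2(g)): (-3)·(-57.8) = +173.4 kcal
eq. 2 × 2: (2)·(-70.9) = -141.8 kcal
eq. 3 reversed and × 2 (H2S(g) must end up as a product; scale by 2 for the 2 H2S(g)): (-2)·(-123.8) = +247.6 kcal
eq. 4 × 2 (scale by 2 for the 2 SO3(g)): (2)·(-94.6) = -189.2 kcal
ΔH_rxn = (-3)·(-57.8) + (2)·(-70.9) + (-2)·(-123.8) + (2)·(-94.6) = 90.0 kcal

ΔH_rxn = 90.0 kcal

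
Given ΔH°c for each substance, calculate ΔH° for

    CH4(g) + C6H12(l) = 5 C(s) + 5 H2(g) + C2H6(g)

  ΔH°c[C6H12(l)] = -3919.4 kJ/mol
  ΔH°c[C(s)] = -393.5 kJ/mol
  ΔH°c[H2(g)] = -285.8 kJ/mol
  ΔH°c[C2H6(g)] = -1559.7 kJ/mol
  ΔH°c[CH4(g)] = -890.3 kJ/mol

ΔH° = 146.5 kJ/mol

With combustion enthalpies, reactants minus products:
= [1·(-890.3) + 1·(-3919.4)] − [5·(-393.5) + 5·(-285.8) + 1·(-1559.7)]
= 146.5 kJ/mol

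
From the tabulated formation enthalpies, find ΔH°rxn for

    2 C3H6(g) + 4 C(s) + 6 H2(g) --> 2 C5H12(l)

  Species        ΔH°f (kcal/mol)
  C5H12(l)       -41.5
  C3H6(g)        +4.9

ΔH°rxn = Σ nΔHf°(products) − Σ nΔHf°(reactants).
Products: 2·(-41.5) = -83.0
Reactants: 2·(+4.9) + 4·(+0.0) + 6·(+0.0) = +9.8
ΔH°rxn = (-83.0) − (+9.8) = -92.8 kcal/mol

ΔH°rxn = -92.8 kcal/mol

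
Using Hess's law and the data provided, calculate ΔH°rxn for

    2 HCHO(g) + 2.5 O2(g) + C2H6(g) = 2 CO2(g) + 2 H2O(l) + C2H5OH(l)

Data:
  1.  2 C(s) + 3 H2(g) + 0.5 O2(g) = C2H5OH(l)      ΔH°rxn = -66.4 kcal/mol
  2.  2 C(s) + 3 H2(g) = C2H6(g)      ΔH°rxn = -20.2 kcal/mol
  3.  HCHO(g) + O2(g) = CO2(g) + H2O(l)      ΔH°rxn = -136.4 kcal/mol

ΔH°rxn = -319.0 kcal/mol

eq. 1 as written: -66.4 kcal/mol
eq. 2 reversed: +20.2 kcal/mol
eq. 3 × 2: (2)·(-136.4) = -272.8 kcal/mol
ΔH°rxn = (-66.4) + (+20.2) + (-272.8) = -319.0 kcal/mol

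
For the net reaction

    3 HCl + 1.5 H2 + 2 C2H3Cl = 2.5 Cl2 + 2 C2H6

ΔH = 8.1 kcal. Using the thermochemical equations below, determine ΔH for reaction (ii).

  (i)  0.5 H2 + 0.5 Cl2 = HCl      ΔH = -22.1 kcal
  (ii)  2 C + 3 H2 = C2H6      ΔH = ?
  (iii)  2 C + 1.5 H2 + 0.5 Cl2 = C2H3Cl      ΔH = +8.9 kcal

ΔH = -20.2 kcal

(i) reversed and × 3 (HCl must end up as a reactant; scale by 3 for the 3 HCl): (-3)·(-22.1) = +66.3 kcal
(ii) × 2 (×2 to match 2 C2H6 in the target): contributes 2·x
(iii) reversed and × 2 (reverse to put C2H3Cl on the reactant side; scale by 2 for the 2 C2H3Cl): (-2)·(+8.9) = -17.8 kcal
+8.1 = (+66.3) + (-17.8) + 2·x
x = (+8.1 − (+48.5)) / (2) = -20.2 kcal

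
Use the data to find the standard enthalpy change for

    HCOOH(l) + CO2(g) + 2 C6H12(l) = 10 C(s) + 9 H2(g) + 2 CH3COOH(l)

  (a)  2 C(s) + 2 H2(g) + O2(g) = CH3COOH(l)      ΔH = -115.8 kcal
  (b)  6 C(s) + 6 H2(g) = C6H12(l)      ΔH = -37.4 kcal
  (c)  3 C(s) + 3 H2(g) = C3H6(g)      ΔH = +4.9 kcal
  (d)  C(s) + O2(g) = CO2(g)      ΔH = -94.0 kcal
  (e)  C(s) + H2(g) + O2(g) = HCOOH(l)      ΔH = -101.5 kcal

(a) × 2: (2)·(-115.8) = -231.6 kcal
(b) reversed and × 2: (-2)·(-37.4) = +74.8 kcal
(c): not needed.
(d) reversed: +94.0 kcal
(e) reversed: +101.5 kcal
ΔH = (-231.6) + (+74.8) + (+94.0) + (+101.5) = 38.7 kcal

ΔH = 38.7 kcal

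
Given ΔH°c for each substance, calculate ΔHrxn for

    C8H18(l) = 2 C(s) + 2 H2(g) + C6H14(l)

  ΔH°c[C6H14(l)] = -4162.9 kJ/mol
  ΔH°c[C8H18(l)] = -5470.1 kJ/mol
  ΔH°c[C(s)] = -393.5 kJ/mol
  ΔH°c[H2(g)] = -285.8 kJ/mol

ΔHrxn = 51.4 kJ/mol

With combustion enthalpies, reactants minus products:
= [1·(-5470.1)] − [2·(-393.5) + 2·(-285.8) + 1·(-4162.9)]
= 51.4 kJ/mol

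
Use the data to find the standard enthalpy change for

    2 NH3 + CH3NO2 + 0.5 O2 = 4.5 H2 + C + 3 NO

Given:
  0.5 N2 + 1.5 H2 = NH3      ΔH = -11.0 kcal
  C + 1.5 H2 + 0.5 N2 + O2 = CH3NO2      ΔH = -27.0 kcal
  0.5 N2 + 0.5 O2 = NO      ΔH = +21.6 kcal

equation 1 reversed and × 2 (reverse to put NH3 on the reactant side; ×2 to match 2 NH3 in the target): (-2)·(-11.0) = +22.0 kcal
equation 2 reversed (reverse to put CH3NO2 on the reactant side): +27.0 kcal
equation 3 × 3 (×3 to match 3 NO in the target): (3)·(+21.6) = +64.8 kcal
Since enthalpy is a state function, ΔH = (+22.0) + (+27.0) + (+64.8) = 113.8 kcal

ΔH = 113.8 kcal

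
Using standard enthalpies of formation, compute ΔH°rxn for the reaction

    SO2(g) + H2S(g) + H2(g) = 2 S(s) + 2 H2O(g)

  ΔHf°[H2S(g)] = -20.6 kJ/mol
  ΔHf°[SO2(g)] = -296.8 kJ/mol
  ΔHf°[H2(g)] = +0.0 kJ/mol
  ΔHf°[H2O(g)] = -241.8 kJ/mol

ΔH°rxn = -166.2 kJ/mol

Products: 2·(+0.0) + 2·(-241.8) = -483.6
Reactants: 1·(-296.8) + 1·(-20.6) + 1·(+0.0) = -317.4
ΔH°rxn = (-483.6) − (-317.4) = -166.2 kJ/mol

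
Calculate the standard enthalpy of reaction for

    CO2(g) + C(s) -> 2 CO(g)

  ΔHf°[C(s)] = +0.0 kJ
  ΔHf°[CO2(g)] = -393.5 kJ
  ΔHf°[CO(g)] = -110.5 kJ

ΔH°rxn = Σ nΔHf°(products) − Σ nΔHf°(reactants).
Products: 2·(-110.5) = -221.0
Reactants: 1·(-393.5) + 1·(+0.0) = -393.5
ΔH_rxn = (-221.0) − (-393.5) = 172.5 kJ

ΔH_rxn = 172.5 kJ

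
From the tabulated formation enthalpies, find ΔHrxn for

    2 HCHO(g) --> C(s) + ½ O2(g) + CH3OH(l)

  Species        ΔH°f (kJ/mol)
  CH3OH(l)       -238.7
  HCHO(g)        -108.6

Products: 1·(+0.0) + 1/2·(+0.0) + 1·(-238.7) = -238.7
Reactants: 2·(-108.6) = -217.2
ΔHrxn = (-238.7) − (-217.2) = -21.5 kJ/mol

ΔHrxn = -21.5 kJ/mol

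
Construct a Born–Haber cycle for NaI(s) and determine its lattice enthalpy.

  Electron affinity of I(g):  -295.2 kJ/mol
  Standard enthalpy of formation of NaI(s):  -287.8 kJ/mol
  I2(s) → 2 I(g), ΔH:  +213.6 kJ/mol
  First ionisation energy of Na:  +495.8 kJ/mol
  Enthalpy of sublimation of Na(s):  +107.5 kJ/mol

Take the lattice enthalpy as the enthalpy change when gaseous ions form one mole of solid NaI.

ΔHf° = 1·ΔHsub + 1·(ΣIE) + 1/2·D(I2) + 1·EA + U
-287.8 = 1·(+107.5) + 1·(+495.8) + 1/2·(+213.6) + 1·(-295.2) + U
U = -287.8 − (+414.9) = -702.7 kJ/mol

U = -702.7 kJ/mol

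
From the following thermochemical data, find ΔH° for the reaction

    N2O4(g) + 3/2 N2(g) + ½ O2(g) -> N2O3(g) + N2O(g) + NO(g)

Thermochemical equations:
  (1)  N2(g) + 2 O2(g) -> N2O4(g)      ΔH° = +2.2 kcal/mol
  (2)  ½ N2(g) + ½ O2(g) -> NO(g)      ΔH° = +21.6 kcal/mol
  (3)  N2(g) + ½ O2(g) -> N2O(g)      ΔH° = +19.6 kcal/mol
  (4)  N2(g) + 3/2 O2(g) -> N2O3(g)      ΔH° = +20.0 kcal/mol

(1) reversed (N2O4(g) must end up as a reactant): -2.2 kcal/mol
(2) as written (NO(g) already on the product side): +21.6 kcal/mol
(3) as written (N2O(g) already on the product side): +19.6 kcal/mol
(4) as written (N2O3(g) already on the product side): +20.0 kcal/mol
ΔH° = (-2.2) + (+21.6) + (+19.6) + (+20.0) = 59.0 kcal/mol

ΔH° = 59.0 kcal/mol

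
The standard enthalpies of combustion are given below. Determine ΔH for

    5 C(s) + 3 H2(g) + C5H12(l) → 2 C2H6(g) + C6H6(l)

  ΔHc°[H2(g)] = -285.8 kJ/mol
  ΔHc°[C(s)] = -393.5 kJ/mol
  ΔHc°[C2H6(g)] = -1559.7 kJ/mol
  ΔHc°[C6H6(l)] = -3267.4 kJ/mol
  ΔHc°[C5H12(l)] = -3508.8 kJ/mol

Using ΔH = Σ nΔHc°(reactants) − Σ nΔHc°(products):
= [5·(-393.5) + 3·(-285.8) + 1·(-3508.8)] − [2·(-1559.7) + 1·(-3267.4)]
= 53.1 kJ/mol

ΔH = 53.1 kJ/mol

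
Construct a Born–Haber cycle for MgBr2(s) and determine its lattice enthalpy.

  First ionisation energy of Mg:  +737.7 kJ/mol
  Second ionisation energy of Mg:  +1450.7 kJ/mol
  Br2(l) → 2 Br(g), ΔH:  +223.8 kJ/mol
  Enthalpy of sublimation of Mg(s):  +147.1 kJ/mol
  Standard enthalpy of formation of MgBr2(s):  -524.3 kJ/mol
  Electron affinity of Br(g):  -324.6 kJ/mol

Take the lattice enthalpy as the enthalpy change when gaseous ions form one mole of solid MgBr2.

U = -2434.4 kJ/mol

ΔHf° = 1·ΔHsub + 1·(ΣIE) + 1·D(Br2) + 2·EA + U
-524.3 = 1·(+147.1) + 1·(+2188.4) + 1·(+223.8) + 2·(-324.6) + U
U = -524.3 − (+1910.1) = -2434.4 kJ/mol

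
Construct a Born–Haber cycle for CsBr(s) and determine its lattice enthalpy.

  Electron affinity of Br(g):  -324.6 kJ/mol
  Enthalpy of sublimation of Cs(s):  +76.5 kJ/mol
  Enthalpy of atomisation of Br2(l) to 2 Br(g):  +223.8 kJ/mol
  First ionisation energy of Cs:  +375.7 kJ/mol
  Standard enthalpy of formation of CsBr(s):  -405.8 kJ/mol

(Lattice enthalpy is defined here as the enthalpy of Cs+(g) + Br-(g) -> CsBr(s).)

U = -645.3 kJ/mol

ΔHf° = 1·ΔHsub + 1·(ΣIE) + 1/2·D(Br2) + 1·EA + U
-405.8 = 1·(+76.5) + 1·(+375.7) + 1/2·(+223.8) + 1·(-324.6) + U
U = -405.8 − (+239.5) = -645.3 kJ/mol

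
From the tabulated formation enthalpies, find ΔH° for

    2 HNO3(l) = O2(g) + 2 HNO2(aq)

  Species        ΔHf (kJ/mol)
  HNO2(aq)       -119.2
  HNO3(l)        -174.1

Products: 1·(+0.0) + 2·(-119.2) = -238.4
Reactants: 2·(-174.1) = -348.2
ΔH° = (-238.4) − (-348.2) = 109.8 kJ/mol

ΔH° = 109.8 kJ/mol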